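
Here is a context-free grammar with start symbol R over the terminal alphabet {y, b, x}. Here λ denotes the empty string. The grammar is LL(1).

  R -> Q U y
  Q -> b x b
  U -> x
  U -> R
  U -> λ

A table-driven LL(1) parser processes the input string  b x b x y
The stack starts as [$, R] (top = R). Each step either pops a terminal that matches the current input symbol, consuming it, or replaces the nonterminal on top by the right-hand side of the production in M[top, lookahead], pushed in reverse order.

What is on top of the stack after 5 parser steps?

step 1: stack=$ R  input=b x b x y $  — expand R -> Q U y
step 2: stack=$ y U Q  input=b x b x y $  — expand Q -> b x b
step 3: stack=$ y U b x b  input=b x b x y $  — match b
step 4: stack=$ y U b x  input=x b x y $  — match x
step 5: stack=$ y U b  input=b x y $  — match b
Stack after step 5: $ y U (top = U).

U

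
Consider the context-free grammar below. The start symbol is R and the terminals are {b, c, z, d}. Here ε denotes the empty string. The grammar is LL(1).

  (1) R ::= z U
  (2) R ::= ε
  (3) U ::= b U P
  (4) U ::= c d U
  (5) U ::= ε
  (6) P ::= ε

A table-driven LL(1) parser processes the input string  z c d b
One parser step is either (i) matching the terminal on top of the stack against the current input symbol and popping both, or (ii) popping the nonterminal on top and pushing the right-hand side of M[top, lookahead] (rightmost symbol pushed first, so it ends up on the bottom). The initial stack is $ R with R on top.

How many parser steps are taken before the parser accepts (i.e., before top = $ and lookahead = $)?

step 1: stack=$ R  input=z c d b $  — expand R ::= z U
step 2: stack=$ U z  input=z c d b $  — match z
step 3: stack=$ U  input=c d b $  — expand U ::= c d U
step 4: stack=$ U d c  input=c d b $  — match c
step 5: stack=$ U d  input=d b $  — match d
step 6: stack=$ U  input=b $  — expand U ::= b U P
step 7: stack=$ P U b  input=b $  — match b
step 8: stack=$ P U  input=$  — expand U ::= ε
step 9: stack=$ P  input=$  — expand P ::= ε
Accept reached after 9 steps.

9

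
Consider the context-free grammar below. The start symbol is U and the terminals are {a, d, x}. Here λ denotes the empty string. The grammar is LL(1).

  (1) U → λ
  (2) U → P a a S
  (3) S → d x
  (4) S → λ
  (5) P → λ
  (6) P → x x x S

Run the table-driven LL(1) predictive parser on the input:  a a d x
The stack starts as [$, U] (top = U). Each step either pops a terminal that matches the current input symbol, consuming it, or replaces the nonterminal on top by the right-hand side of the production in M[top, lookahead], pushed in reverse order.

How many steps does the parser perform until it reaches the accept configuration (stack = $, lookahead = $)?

7

step 1: stack=$ U  input=a a d x $  — expand U → P a a S
step 2: stack=$ S a a P  input=a a d x $  — expand P → λ
step 3: stack=$ S a a  input=a a d x $  — match a
step 4: stack=$ S a  input=a d x $  — match a
step 5: stack=$ S  input=d x $  — expand S → d x
step 6: stack=$ x d  input=d x $  — match d
step 7: stack=$ x  input=x $  — match x
Accept reached after 7 steps.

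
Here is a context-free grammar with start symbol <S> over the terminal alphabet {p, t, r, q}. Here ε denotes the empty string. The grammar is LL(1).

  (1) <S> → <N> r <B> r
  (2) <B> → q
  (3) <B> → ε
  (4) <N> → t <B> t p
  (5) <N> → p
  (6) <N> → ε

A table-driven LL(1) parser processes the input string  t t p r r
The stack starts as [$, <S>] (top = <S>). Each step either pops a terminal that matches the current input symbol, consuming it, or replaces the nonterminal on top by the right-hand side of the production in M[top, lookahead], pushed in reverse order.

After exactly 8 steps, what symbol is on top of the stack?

     Stack                Input        Action
  1  $ <S>                t t p r r $  expand <S> → <N> r <B> r
  2  $ r <B> r <N>        t t p r r $  expand <N> → t <B> t p
  3  $ r <B> r p t <B> t  t t p r r $  match t
  4  $ r <B> r p t <B>    t p r r $    expand <B> → ε
  5  $ r <B> r p t        t p r r $    match t
  6  $ r <B> r p          p r r $      match p
  7  $ r <B> r            r r $        match r
  8  $ r <B>              r $          expand <B> → ε
Stack after step 8: $ r (top = r).

r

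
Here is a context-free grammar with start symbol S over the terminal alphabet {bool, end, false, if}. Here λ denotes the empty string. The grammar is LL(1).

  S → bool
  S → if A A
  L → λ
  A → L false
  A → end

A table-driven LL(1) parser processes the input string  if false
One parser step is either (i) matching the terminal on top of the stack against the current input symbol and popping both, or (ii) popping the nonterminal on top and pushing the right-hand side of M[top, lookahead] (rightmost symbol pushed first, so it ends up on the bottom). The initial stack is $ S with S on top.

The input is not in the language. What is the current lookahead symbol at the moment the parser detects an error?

$

     Stack        Input       Action
  1  $ S          if false $  expand S → if A A
  2  $ A A if     if false $  match if
  3  $ A A        false $     expand A → L false
  4  $ A false L  false $     expand L → λ
  5  $ A false    false $     match false
  6  $ A          $           error: M[A, $] is empty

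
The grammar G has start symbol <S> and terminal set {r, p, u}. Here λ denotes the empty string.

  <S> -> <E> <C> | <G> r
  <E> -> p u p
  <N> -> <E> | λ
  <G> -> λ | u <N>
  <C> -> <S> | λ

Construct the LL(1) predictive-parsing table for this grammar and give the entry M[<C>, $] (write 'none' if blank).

FIRST(<E>): from <E>->p u p we get {p}. So FIRST(<E>) = {p}.
FIRST(<G>): from <G>->λ we get {λ}; from <G>->u <N> we get {u}. So FIRST(<G>) = {λ, u}.
FIRST(<S>): from <S>-><E> <C> we get {p}; from <S>-><G> r we get {r, u}. So FIRST(<S>) = {p, r, u}.
FIRST(<N>): from <N>-><E> we get {p}; from <N>->λ we get {λ}. So FIRST(<N>) = {λ, p}.
FIRST(<C>): from <C>-><S> we get {p, r, u}; from <C>->λ we get {λ}. So FIRST(<C>) = {λ, p, r, u}.
FOLLOW(<S>) includes $ since <S> is the start symbol.
FOLLOW(<S>): in <C>-><S>, the suffix after <S> is empty, so FOLLOW(<S>) ⊇ FOLLOW(<C>) = {$}. Thus FOLLOW(<S>) = {$}.
FOLLOW(<C>): in <S>-><E> <C>, the suffix after <C> is empty, so FOLLOW(<C>) ⊇ FOLLOW(<S>) = {$}. Thus FOLLOW(<C>) = {$}.
For <C> -> <S>: FIRST(<S>) = {p, r, u}, so it goes in M[<C>, t] for t ∈ {p, r, u}.
For <C> -> λ: FIRST(λ) = {λ}, so it goes in M[<C>, t] for t ∈ {}; since λ ∈ FIRST, also for every t ∈ FOLLOW(<C>) = {$}.

<C> -> λ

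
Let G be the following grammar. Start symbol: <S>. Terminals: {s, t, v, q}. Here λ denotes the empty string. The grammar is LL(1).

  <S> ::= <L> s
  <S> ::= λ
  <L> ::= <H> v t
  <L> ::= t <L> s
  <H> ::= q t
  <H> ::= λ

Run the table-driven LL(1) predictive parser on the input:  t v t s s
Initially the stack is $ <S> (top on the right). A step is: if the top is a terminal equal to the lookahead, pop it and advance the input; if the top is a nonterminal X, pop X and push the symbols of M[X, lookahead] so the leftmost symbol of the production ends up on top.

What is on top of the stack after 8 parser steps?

step 1: stack=$ <S>  input=t v t s s $  — expand <S> ::= <L> s
step 2: stack=$ s <L>  input=t v t s s $  — expand <L> ::= t <L> s
step 3: stack=$ s s <L> t  input=t v t s s $  — match t
step 4: stack=$ s s <L>  input=v t s s $  — expand <L> ::= <H> v t
step 5: stack=$ s s t v <H>  input=v t s s $  — expand <H> ::= λ
step 6: stack=$ s s t v  input=v t s s $  — match v
step 7: stack=$ s s t  input=t s s $  — match t
step 8: stack=$ s s  input=s s $  — match s
Stack after step 8: $ s (top = s).

s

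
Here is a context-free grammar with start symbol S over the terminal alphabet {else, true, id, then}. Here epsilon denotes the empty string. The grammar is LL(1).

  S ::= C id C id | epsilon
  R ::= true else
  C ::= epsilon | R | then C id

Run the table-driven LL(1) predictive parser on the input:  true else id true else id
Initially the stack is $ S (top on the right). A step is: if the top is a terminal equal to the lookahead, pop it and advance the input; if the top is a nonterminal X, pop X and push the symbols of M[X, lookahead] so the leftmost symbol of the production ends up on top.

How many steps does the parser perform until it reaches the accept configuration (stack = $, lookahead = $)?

11

step 1: stack=$ S  input=true else id true else id $  — expand S ::= C id C id
step 2: stack=$ id C id C  input=true else id true else id $  — expand C ::= R
step 3: stack=$ id C id R  input=true else id true else id $  — expand R ::= true else
step 4: stack=$ id C id else true  input=true else id true else id $  — match true
step 5: stack=$ id C id else  input=else id true else id $  — match else
step 6: stack=$ id C id  input=id true else id $  — match id
step 7: stack=$ id C  input=true else id $  — expand C ::= R
step 8: stack=$ id R  input=true else id $  — expand R ::= true else
step 9: stack=$ id else true  input=true else id $  — match true
step 10: stack=$ id else  input=else id $  — match else
step 11: stack=$ id  input=id $  — match id
Accept reached after 11 steps.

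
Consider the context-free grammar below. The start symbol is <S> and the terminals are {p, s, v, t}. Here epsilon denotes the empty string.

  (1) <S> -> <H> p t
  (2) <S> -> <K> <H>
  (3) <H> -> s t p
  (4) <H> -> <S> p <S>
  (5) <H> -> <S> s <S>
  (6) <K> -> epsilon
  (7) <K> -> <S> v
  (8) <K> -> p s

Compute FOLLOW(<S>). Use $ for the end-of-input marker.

{$, p, s, v}

FIRST(<S>): from <S>-><H> p t we get {p, s}; from <S>-><K> <H> we get {p, s}. So FIRST(<S>) = {p, s}.
FIRST(<H>): from <H>->s t p we get {s}; from <H>-><S> p <S> we get {p, s}; from <H>-><S> s <S> we get {p, s}. So FIRST(<H>) = {p, s}.
FIRST(<K>): from <K>->epsilon we get {epsilon}; from <K>-><S> v we get {p, s}; from <K>->p s we get {p}. So FIRST(<K>) = {epsilon, p, s}.
FOLLOW(<S>) includes $ since <S> is the start symbol.
FOLLOW(<K>): in <S>-><K> <H>, <K> is followed by <H> with FIRST {p, s}. Thus FOLLOW(<K>) = {p, s}.
FOLLOW(<S>): in <H>-><S> p <S> (occurrence 1), <S> is followed by p <S> with FIRST {p}; in <H>-><S> p <S> (occurrence 2), the suffix after <S> is empty, so FOLLOW(<S>) ⊇ FOLLOW(<H>) = {$, p, s, v}; in <H>-><S> s <S> (occurrence 1), <S> is followed by s <S> with FIRST {s}; in <H>-><S> s <S> (occurrence 2), the suffix after <S> is empty, so FOLLOW(<S>) ⊇ FOLLOW(<H>) = {$, p, s, v}; in <K>-><S> v, <S> is followed by v with FIRST {v}. Thus FOLLOW(<S>) = {$, p, s, v}.
FOLLOW(<H>): in <S>-><H> p t, <H> is followed by p t with FIRST {p}; in <S>-><K> <H>, the suffix after <H> is empty, so FOLLOW(<H>) ⊇ FOLLOW(<S>) = {$, p, s, v}. Thus FOLLOW(<H>) = {$, p, s, v}.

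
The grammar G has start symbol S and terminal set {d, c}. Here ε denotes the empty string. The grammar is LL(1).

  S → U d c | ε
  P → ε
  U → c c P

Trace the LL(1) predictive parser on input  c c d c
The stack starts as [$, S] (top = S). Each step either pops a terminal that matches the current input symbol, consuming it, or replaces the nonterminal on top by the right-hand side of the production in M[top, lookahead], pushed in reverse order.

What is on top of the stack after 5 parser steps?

d

     Stack        Input      Action
  1  $ S          c c d c $  expand S → U d c
  2  $ c d U      c c d c $  expand U → c c P
  3  $ c d P c c  c c d c $  match c
  4  $ c d P c    c d c $    match c
  5  $ c d P      d c $      expand P → ε
Stack after step 5: $ c d (top = d).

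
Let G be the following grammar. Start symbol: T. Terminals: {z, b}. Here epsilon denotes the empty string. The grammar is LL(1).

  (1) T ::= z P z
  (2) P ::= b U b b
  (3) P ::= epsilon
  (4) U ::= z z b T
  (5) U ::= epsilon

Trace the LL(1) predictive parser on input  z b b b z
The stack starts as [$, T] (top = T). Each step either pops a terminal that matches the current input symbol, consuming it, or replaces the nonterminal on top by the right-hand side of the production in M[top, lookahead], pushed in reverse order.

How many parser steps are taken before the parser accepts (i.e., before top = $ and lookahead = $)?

step 1: stack=$ T  input=z b b b z $  — expand T ::= z P z
step 2: stack=$ z P z  input=z b b b z $  — match z
step 3: stack=$ z P  input=b b b z $  — expand P ::= b U b b
step 4: stack=$ z b b U b  input=b b b z $  — match b
step 5: stack=$ z b b U  input=b b z $  — expand U ::= epsilon
step 6: stack=$ z b b  input=b b z $  — match b
step 7: stack=$ z b  input=b z $  — match b
step 8: stack=$ z  input=z $  — match z
Accept reached after 8 steps.

8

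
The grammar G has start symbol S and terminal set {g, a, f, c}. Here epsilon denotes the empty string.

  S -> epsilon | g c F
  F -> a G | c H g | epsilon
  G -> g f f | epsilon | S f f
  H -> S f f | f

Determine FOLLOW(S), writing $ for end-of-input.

{$, f}

FIRST(S) = {epsilon, g}
FIRST(F) = {epsilon, a, c}
FIRST(G) = {epsilon, f, g}  (via S f f)
FIRST(H) = {f, g}  (via S f f)
FOLLOW(S) includes $ since S is the start symbol.
FOLLOW(S): in G->S f f, S is followed by f f with FIRST {f}; in H->S f f, S is followed by f f with FIRST {f}. Thus FOLLOW(S) = {$, f}.
FOLLOW(F): in S->g c F, the suffix after F is empty, so FOLLOW(F) ⊇ FOLLOW(S) = {$, f}. Thus FOLLOW(F) = {$, f}.
FOLLOW(G): in F->a G, the suffix after G is empty, so FOLLOW(G) ⊇ FOLLOW(F) = {$, f}. Thus FOLLOW(G) = {$, f}.
FOLLOW(H): in F->c H g, H is followed by g with FIRST {g}. Thus FOLLOW(H) = {g}.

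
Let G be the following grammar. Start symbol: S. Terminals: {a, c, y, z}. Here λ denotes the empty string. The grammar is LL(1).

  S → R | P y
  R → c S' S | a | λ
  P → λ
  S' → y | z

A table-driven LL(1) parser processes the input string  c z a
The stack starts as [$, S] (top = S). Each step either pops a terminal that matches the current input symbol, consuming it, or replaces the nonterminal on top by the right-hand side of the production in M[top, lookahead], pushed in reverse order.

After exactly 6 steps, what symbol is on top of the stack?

R

     Stack     Input    Action
  1  $ S       c z a $  expand S → R
  2  $ R       c z a $  expand R → c S' S
  3  $ S S' c  c z a $  match c
  4  $ S S'    z a $    expand S' → z
  5  $ S z     z a $    match z
  6  $ S       a $      expand S → R
Stack after step 6: $ R (top = R).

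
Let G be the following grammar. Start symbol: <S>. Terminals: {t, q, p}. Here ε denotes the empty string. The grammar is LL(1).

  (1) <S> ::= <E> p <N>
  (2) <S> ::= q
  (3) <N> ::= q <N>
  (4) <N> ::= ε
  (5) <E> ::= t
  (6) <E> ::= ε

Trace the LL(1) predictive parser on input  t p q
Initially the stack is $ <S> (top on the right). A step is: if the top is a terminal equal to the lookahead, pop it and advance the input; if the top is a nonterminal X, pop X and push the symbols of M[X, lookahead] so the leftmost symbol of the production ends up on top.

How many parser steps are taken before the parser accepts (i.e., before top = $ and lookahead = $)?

step 1: stack=$ <S>  input=t p q $  — expand <S> ::= <E> p <N>
step 2: stack=$ <N> p <E>  input=t p q $  — expand <E> ::= t
step 3: stack=$ <N> p t  input=t p q $  — match t
step 4: stack=$ <N> p  input=p q $  — match p
step 5: stack=$ <N>  input=q $  — expand <N> ::= q <N>
step 6: stack=$ <N> q  input=q $  — match q
step 7: stack=$ <N>  input=$  — expand <N> ::= ε
Accept reached after 7 steps.

7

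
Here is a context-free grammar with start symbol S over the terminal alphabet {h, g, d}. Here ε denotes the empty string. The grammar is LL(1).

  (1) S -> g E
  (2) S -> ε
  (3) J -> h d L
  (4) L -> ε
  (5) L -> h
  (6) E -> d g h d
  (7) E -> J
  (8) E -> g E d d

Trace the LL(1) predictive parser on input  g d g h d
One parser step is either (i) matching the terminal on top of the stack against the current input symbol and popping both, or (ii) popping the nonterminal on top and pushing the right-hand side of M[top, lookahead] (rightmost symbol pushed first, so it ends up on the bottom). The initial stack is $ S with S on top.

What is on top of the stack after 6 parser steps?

step 1: stack=$ S  input=g d g h d $  — expand S -> g E
step 2: stack=$ E g  input=g d g h d $  — match g
step 3: stack=$ E  input=d g h d $  — expand E -> d g h d
step 4: stack=$ d h g d  input=d g h d $  — match d
step 5: stack=$ d h g  input=g h d $  — match g
step 6: stack=$ d h  input=h d $  — match h
Stack after step 6: $ d (top = d).

d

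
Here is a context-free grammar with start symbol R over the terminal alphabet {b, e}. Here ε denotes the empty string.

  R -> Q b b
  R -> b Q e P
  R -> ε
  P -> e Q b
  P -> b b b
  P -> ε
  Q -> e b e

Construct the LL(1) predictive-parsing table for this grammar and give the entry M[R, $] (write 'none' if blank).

FIRST(P) = {ε, b, e}
FIRST(Q) = {e}
FIRST(R) = {ε, b, e}  (via Q b b)
FOLLOW(R) includes $ since R is the start symbol.
FOLLOW(R): R appears on no right-hand side. Thus FOLLOW(R) = {$}.
For R -> Q b b: FIRST(Q b b) = {e}, so it goes in M[R, t] for t ∈ {e}.
For R -> b Q e P: FIRST(b Q e P) = {b}, so it goes in M[R, t] for t ∈ {b}.
For R -> ε: FIRST(ε) = {ε}, so it goes in M[R, t] for t ∈ {}; since ε ∈ FIRST, also for every t ∈ FOLLOW(R) = {$}.

R -> ε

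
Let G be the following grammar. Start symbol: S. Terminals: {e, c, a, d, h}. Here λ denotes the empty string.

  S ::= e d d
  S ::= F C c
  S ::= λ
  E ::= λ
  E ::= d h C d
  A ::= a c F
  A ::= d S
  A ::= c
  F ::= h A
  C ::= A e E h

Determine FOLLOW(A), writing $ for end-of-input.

{a, c, d, e}

FIRST(E) = {λ, d}
FIRST(A) = {a, c, d}
FIRST(F) = {h}
FIRST(S) = {λ, e, h}  (via F C c)
FIRST(C) = {a, c, d}  (via A e E h)
FOLLOW(S) includes $ since S is the start symbol.
FOLLOW(E): in C::=A e E h, E is followed by h with FIRST {h}. Thus FOLLOW(E) = {h}.
FOLLOW(C): in S::=F C c, C is followed by c with FIRST {c}; in E::=d h C d, C is followed by d with FIRST {d}. Thus FOLLOW(C) = {c, d}.
FOLLOW(S): in A::=d S, the suffix after S is empty, so FOLLOW(S) ⊇ FOLLOW(A) = {a, c, d, e}. Thus FOLLOW(S) = {$, a, c, d, e}.
FOLLOW(A): in F::=h A, the suffix after A is empty, so FOLLOW(A) ⊇ FOLLOW(F) = {a, c, d, e}; in C::=A e E h, A is followed by e E h with FIRST {e}. Thus FOLLOW(A) = {a, c, d, e}.
FOLLOW(F): in S::=F C c, F is followed by C c with FIRST {a, c, d}; in A::=a c F, the suffix after F is empty, so FOLLOW(F) ⊇ FOLLOW(A) = {a, c, d, e}. Thus FOLLOW(F) = {a, c, d, e}.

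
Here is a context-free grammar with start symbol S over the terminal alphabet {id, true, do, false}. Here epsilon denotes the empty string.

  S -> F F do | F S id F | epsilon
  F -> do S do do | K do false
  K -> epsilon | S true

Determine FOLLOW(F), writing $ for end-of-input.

{$, do, id, true}

FIRST(S) = {epsilon, do, true}  (via F F do, F S id F)
FIRST(K) = {epsilon, do, true}  (via S true)
FIRST(F) = {do, true}  (via K do false)
FOLLOW(S) includes $ since S is the start symbol.
FOLLOW(S): in S->F S id F, S is followed by id F with FIRST {id}; in F->do S do do, S is followed by do do with FIRST {do}; in K->S true, S is followed by true with FIRST {true}. Thus FOLLOW(S) = {$, do, id, true}.
FOLLOW(F): in S->F F do (occurrence 1), F is followed by F do with FIRST {do, true}; in S->F F do (occurrence 2), F is followed by do with FIRST {do}; in S->F S id F (occurrence 1), F is followed by S id F with FIRST {do, id, true}; in S->F S id F (occurrence 2), the suffix after F is empty, so FOLLOW(F) ⊇ FOLLOW(S) = {$, do, id, true}. Thus FOLLOW(F) = {$, do, id, true}.
FOLLOW(K): in F->K do false, K is followed by do false with FIRST {do}. Thus FOLLOW(K) = {do}.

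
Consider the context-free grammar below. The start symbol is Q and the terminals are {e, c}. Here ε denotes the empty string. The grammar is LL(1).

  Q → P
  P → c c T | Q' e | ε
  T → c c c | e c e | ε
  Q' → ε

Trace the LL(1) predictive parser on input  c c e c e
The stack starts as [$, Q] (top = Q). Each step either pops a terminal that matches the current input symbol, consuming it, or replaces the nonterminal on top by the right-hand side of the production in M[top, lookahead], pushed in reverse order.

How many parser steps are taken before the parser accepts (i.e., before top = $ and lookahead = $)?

8

step 1: stack=$ Q  input=c c e c e $  — expand Q → P
step 2: stack=$ P  input=c c e c e $  — expand P → c c T
step 3: stack=$ T c c  input=c c e c e $  — match c
step 4: stack=$ T c  input=c e c e $  — match c
step 5: stack=$ T  input=e c e $  — expand T → e c e
step 6: stack=$ e c e  input=e c e $  — match e
step 7: stack=$ e c  input=c e $  — match c
step 8: stack=$ e  input=e $  — match e
Accept reached after 8 steps.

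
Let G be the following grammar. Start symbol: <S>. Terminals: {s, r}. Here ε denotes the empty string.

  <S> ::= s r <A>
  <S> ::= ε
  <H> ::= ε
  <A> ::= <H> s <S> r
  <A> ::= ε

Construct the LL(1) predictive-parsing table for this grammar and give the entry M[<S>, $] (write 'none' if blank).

FIRST(<S>) = {ε, s}
FIRST(<H>) = {ε}
FIRST(<A>) = {ε, s}  (via <H> s <S> r)
FOLLOW(<S>) includes $ since <S> is the start symbol.
FOLLOW(<S>): in <A>::=<H> s <S> r, <S> is followed by r with FIRST {r}. Thus FOLLOW(<S>) = {$, r}.
For <S> ::= s r <A>: FIRST(s r <A>) = {s}, so it goes in M[<S>, t] for t ∈ {s}.
For <S> ::= ε: FIRST(ε) = {ε}, so it goes in M[<S>, t] for t ∈ {}; since ε ∈ FIRST, also for every t ∈ FOLLOW(<S>) = {$, r}.

<S> ::= ε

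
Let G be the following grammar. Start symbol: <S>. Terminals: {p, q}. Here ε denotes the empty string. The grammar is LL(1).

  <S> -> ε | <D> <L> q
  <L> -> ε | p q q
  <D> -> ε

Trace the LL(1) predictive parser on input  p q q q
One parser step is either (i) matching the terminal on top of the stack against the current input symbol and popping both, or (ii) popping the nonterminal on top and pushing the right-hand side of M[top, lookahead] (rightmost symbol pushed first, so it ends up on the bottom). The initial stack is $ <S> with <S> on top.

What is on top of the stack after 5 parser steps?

     Stack        Input      Action
  1  $ <S>        p q q q $  expand <S> -> <D> <L> q
  2  $ q <L> <D>  p q q q $  expand <D> -> ε
  3  $ q <L>      p q q q $  expand <L> -> p q q
  4  $ q q q p    p q q q $  match p
  5  $ q q q      q q q $    match q
Stack after step 5: $ q q (top = q).

q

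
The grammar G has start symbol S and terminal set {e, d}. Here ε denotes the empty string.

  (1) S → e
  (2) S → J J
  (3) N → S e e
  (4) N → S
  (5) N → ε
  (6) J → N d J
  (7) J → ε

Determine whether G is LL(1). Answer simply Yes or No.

No

FIRST(S) = {ε, d, e}
FIRST(N) = {ε, d, e}
FIRST(J) = {ε, d, e}
FOLLOW(S) = {$, d, e}
FOLLOW(N) = {d}
FOLLOW(J) = {$, d, e}
Cell M[J, d] receives both J → N d J and J → ε — the grammar is not LL(1).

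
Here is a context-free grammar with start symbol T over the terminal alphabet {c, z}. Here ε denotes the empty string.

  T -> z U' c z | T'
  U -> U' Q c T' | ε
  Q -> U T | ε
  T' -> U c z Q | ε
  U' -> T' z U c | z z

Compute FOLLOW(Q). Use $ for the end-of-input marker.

FIRST(T): from T->z U' c z we get {z}; from T->T' we get {ε, c, z}. So FIRST(T) = {ε, c, z}.
FIRST(U): from U->U' Q c T' we get {c, z}; from U->ε we get {ε}. So FIRST(U) = {ε, c, z}.
FIRST(Q): from Q->U T we get {ε, c, z}; from Q->ε we get {ε}. So FIRST(Q) = {ε, c, z}.
FIRST(T'): from T'->U c z Q we get {c, z}; from T'->ε we get {ε}. So FIRST(T') = {ε, c, z}.
FIRST(U'): from U'->T' z U c we get {c, z}; from U'->z z we get {z}. So FIRST(U') = {c, z}.
FOLLOW(T) includes $ since T is the start symbol.
FOLLOW(U'): in T->z U' c z, U' is followed by c z with FIRST {c}; in U->U' Q c T', U' is followed by Q c T' with FIRST {c, z}. Thus FOLLOW(U') = {c, z}.
FOLLOW(T): in Q->U T, the suffix after T is empty, so FOLLOW(T) ⊇ FOLLOW(Q) = {$, c, z}. Thus FOLLOW(T) = {$, c, z}.
FOLLOW(U): in Q->U T, U is followed by T with FIRST {ε, c, z}; in Q->U T, the suffix after U is nullable, so FOLLOW(U) ⊇ FOLLOW(Q) = {$, c, z}; in T'->U c z Q, U is followed by c z Q with FIRST {c}; in U'->T' z U c, U is followed by c with FIRST {c}. Thus FOLLOW(U) = {$, c, z}.
FOLLOW(T'): in T->T', the suffix after T' is empty, so FOLLOW(T') ⊇ FOLLOW(T) = {$, c, z}; in U->U' Q c T', the suffix after T' is empty, so FOLLOW(T') ⊇ FOLLOW(U) = {$, c, z}; in U'->T' z U c, T' is followed by z U c with FIRST {z}. Thus FOLLOW(T') = {$, c, z}.
FOLLOW(Q): in U->U' Q c T', Q is followed by c T' with FIRST {c}; in T'->U c z Q, the suffix after Q is empty, so FOLLOW(Q) ⊇ FOLLOW(T') = {$, c, z}. Thus FOLLOW(Q) = {$, c, z}.

{$, c, z}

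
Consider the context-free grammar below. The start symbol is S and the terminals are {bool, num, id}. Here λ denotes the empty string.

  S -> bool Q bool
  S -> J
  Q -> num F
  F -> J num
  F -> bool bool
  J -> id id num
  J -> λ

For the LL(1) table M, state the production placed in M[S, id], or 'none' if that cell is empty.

FIRST(Q): from Q->num F we get {num}. So FIRST(Q) = {num}.
FIRST(J): from J->id id num we get {id}; from J->λ we get {λ}. So FIRST(J) = {λ, id}.
FIRST(S): from S->bool Q bool we get {bool}; from S->J we get {λ, id}. So FIRST(S) = {λ, bool, id}.
FIRST(F): from F->J num we get {id, num}; from F->bool bool we get {bool}. So FIRST(F) = {bool, id, num}.
FOLLOW(S) includes $ since S is the start symbol.
FOLLOW(S): S appears on no right-hand side. Thus FOLLOW(S) = {$}.
For S -> bool Q bool: FIRST(bool Q bool) = {bool}, so it goes in M[S, t] for t ∈ {bool}.
For S -> J: FIRST(J) = {λ, id}, so it goes in M[S, t] for t ∈ {id}; since λ ∈ FIRST, also for every t ∈ FOLLOW(S) = {$}.

S -> J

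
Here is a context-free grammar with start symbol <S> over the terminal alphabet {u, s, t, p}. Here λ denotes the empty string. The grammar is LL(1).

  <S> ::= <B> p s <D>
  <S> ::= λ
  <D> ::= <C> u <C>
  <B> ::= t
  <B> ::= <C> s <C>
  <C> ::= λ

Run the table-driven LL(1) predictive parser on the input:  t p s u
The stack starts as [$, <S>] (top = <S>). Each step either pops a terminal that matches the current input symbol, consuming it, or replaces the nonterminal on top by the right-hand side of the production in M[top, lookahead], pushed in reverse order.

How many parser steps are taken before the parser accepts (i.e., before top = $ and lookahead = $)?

step 1: stack=$ <S>  input=t p s u $  — expand <S> ::= <B> p s <D>
step 2: stack=$ <D> s p <B>  input=t p s u $  — expand <B> ::= t
step 3: stack=$ <D> s p t  input=t p s u $  — match t
step 4: stack=$ <D> s p  input=p s u $  — match p
step 5: stack=$ <D> s  input=s u $  — match s
step 6: stack=$ <D>  input=u $  — expand <D> ::= <C> u <C>
step 7: stack=$ <C> u <C>  input=u $  — expand <C> ::= λ
step 8: stack=$ <C> u  input=u $  — match u
step 9: stack=$ <C>  input=$  — expand <C> ::= λ
Accept reached after 9 steps.

9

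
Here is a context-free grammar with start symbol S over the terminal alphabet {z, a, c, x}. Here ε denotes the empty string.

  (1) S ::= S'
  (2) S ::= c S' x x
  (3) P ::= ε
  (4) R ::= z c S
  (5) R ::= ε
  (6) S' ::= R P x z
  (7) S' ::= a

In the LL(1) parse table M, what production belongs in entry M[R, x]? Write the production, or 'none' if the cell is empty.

R ::= ε

FIRST(P) = {ε}
FIRST(R) = {ε, z}
FIRST(S') = {a, x, z}  (via R P x z)
FIRST(S) = {a, c, x, z}  (via S')
FOLLOW(S) includes $ since S is the start symbol.
FOLLOW(R): in S'::=R P x z, R is followed by P x z with FIRST {x}. Thus FOLLOW(R) = {x}.
For R ::= z c S: FIRST(z c S) = {z}, so it goes in M[R, t] for t ∈ {z}.
For R ::= ε: FIRST(ε) = {ε}, so it goes in M[R, t] for t ∈ {}; since ε ∈ FIRST, also for every t ∈ FOLLOW(R) = {x}.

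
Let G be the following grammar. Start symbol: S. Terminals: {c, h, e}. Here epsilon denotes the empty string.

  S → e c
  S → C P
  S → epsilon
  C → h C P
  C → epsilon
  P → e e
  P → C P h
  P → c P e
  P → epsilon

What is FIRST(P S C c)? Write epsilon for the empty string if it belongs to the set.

{c, e, h}

FIRST(C): from C→h C P we get {h}; from C→epsilon we get {epsilon}. So FIRST(C) = {epsilon, h}.
FIRST(P): from P→e e we get {e}; from P→C P h we get {c, e, h}; from P→c P e we get {c}; from P→epsilon we get {epsilon}. So FIRST(P) = {epsilon, c, e, h}.
FIRST(S): from S→e c we get {e}; from S→C P we get {epsilon, c, e, h}; from S→epsilon we get {epsilon}. So FIRST(S) = {epsilon, c, e, h}.
FIRST(P S C c): take FIRST of each symbol in turn, carrying on past any symbol whose FIRST contains epsilon; result {c, e, h}.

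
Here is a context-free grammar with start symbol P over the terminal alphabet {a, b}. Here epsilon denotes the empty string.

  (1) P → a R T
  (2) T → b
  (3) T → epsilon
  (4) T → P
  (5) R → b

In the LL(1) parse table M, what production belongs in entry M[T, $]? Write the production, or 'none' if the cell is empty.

FIRST(P): from P→a R T we get {a}. So FIRST(P) = {a}.
FIRST(R): from R→b we get {b}. So FIRST(R) = {b}.
FIRST(T): from T→b we get {b}; from T→epsilon we get {epsilon}; from T→P we get {a}. So FIRST(T) = {epsilon, a, b}.
FOLLOW(P) includes $ since P is the start symbol.
FOLLOW(P): in T→P, the suffix after P is empty, so FOLLOW(P) ⊇ FOLLOW(T) = {$}. Thus FOLLOW(P) = {$}.
FOLLOW(T): in P→a R T, the suffix after T is empty, so FOLLOW(T) ⊇ FOLLOW(P) = {$}. Thus FOLLOW(T) = {$}.
For T → b: FIRST(b) = {b}, so it goes in M[T, t] for t ∈ {b}.
For T → epsilon: FIRST(epsilon) = {epsilon}, so it goes in M[T, t] for t ∈ {}; since epsilon ∈ FIRST, also for every t ∈ FOLLOW(T) = {$}.
For T → P: FIRST(P) = {a}, so it goes in M[T, t] for t ∈ {a}.

T → epsilon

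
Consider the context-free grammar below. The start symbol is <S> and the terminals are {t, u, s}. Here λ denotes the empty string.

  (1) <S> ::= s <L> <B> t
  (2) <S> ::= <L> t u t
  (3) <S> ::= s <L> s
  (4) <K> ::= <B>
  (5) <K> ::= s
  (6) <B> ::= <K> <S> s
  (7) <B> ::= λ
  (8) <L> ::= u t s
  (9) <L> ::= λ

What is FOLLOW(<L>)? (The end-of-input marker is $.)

{s, t, u}

FIRST(<L>) = {λ, u}
FIRST(<S>) = {s, t, u}  (via <L> t u t)
FIRST(<K>) = {λ, s, t, u}  (via <B>)
FIRST(<B>) = {λ, s, t, u}  (via <K> <S> s)
FOLLOW(<S>) includes $ since <S> is the start symbol.
FOLLOW(<S>): in <B>::=<K> <S> s, <S> is followed by s with FIRST {s}. Thus FOLLOW(<S>) = {$, s}.
FOLLOW(<K>): in <B>::=<K> <S> s, <K> is followed by <S> s with FIRST {s, t, u}. Thus FOLLOW(<K>) = {s, t, u}.
FOLLOW(<B>): in <S>::=s <L> <B> t, <B> is followed by t with FIRST {t}; in <K>::=<B>, the suffix after <B> is empty, so FOLLOW(<B>) ⊇ FOLLOW(<K>) = {s, t, u}. Thus FOLLOW(<B>) = {s, t, u}.
FOLLOW(<L>): in <S>::=s <L> <B> t, <L> is followed by <B> t with FIRST {s, t, u}; in <S>::=<L> t u t, <L> is followed by t u t with FIRST {t}; in <S>::=s <L> s, <L> is followed by s with FIRST {s}. Thus FOLLOW(<L>) = {s, t, u}.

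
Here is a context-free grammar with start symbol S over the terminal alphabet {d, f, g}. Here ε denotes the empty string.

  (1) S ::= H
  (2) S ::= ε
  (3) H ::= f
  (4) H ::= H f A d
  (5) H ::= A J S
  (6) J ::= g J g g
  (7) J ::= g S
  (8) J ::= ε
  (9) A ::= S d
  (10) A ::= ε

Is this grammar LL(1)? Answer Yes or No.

No

FIRST(S) = {ε, d, f, g}
FIRST(H) = {ε, d, f, g}
FIRST(J) = {ε, g}
FIRST(A) = {ε, d, f, g}
FOLLOW(S) = {$, d, f, g}
FOLLOW(H) = {$, d, f, g}
FOLLOW(J) = {$, d, f, g}
FOLLOW(A) = {$, d, f, g}
Cell M[A, d] receives both A ::= S d and A ::= ε — the grammar is not LL(1).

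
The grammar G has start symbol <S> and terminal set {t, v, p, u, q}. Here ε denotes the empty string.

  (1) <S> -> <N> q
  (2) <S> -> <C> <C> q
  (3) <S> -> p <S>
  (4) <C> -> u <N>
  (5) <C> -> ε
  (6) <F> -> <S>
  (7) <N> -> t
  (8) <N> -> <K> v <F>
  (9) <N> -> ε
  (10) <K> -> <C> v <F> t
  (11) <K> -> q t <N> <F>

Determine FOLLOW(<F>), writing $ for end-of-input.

FIRST(<C>) = {ε, u}
FIRST(<K>) = {q, u, v}  (via <C> v <F> t)
FIRST(<N>) = {ε, q, t, u, v}  (via <K> v <F>)
FIRST(<S>) = {p, q, t, u, v}  (via <N> q, <C> <C> q)
FIRST(<F>) = {p, q, t, u, v}  (via <S>)
FOLLOW(<S>) includes $ since <S> is the start symbol.
FOLLOW(<C>): in <S>-><C> <C> q (occurrence 1), <C> is followed by <C> q with FIRST {q, u}; in <S>-><C> <C> q (occurrence 2), <C> is followed by q with FIRST {q}; in <K>-><C> v <F> t, <C> is followed by v <F> t with FIRST {v}. Thus FOLLOW(<C>) = {q, u, v}.
FOLLOW(<N>): in <S>-><N> q, <N> is followed by q with FIRST {q}; in <C>->u <N>, the suffix after <N> is empty, so FOLLOW(<N>) ⊇ FOLLOW(<C>) = {q, u, v}; in <K>->q t <N> <F>, <N> is followed by <F> with FIRST {p, q, t, u, v}. Thus FOLLOW(<N>) = {p, q, t, u, v}.
FOLLOW(<K>): in <N>-><K> v <F>, <K> is followed by v <F> with FIRST {v}. Thus FOLLOW(<K>) = {v}.
FOLLOW(<F>): in <N>-><K> v <F>, the suffix after <F> is empty, so FOLLOW(<F>) ⊇ FOLLOW(<N>) = {p, q, t, u, v}; in <K>-><C> v <F> t, <F> is followed by t with FIRST {t}; in <K>->q t <N> <F>, the suffix after <F> is empty, so FOLLOW(<F>) ⊇ FOLLOW(<K>) = {v}. Thus FOLLOW(<F>) = {p, q, t, u, v}.
FOLLOW(<S>): in <S>->p <S>, the suffix after <S> is empty (adds nothing new); in <F>-><S>, the suffix after <S> is empty, so FOLLOW(<S>) ⊇ FOLLOW(<F>) = {p, q, t, u, v}. Thus FOLLOW(<S>) = {$, p, q, t, u, v}.

{p, q, t, u, v}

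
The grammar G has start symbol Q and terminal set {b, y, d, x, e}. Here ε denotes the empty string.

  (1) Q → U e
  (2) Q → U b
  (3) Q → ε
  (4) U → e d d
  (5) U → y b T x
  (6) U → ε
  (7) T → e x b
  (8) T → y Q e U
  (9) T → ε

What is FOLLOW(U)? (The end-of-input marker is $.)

{b, e, x}

FIRST(U) = {ε, e, y}
FIRST(T) = {ε, e, y}
FIRST(Q) = {ε, b, e, y}  (via U e, U b)
FOLLOW(Q) includes $ since Q is the start symbol.
FOLLOW(Q): in T→y Q e U, Q is followed by e U with FIRST {e}. Thus FOLLOW(Q) = {$, e}.
FOLLOW(T): in U→y b T x, T is followed by x with FIRST {x}. Thus FOLLOW(T) = {x}.
FOLLOW(U): in Q→U e, U is followed by e with FIRST {e}; in Q→U b, U is followed by b with FIRST {b}; in T→y Q e U, the suffix after U is empty, so FOLLOW(U) ⊇ FOLLOW(T) = {x}. Thus FOLLOW(U) = {b, e, x}.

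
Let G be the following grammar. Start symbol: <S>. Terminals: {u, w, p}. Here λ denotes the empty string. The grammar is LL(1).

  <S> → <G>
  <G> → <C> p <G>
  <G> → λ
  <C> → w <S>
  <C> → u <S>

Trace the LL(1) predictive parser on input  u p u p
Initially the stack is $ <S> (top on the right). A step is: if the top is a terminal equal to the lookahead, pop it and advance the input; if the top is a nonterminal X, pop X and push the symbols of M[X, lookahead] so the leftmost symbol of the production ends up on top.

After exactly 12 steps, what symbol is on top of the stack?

      Stack          Input      Action
   1  $ <S>          u p u p $  expand <S> → <G>
   2  $ <G>          u p u p $  expand <G> → <C> p <G>
   3  $ <G> p <C>    u p u p $  expand <C> → u <S>
   4  $ <G> p <S> u  u p u p $  match u
   5  $ <G> p <S>    p u p $    expand <S> → <G>
   6  $ <G> p <G>    p u p $    expand <G> → λ
   7  $ <G> p        p u p $    match p
   8  $ <G>          u p $      expand <G> → <C> p <G>
   9  $ <G> p <C>    u p $      expand <C> → u <S>
  10  $ <G> p <S> u  u p $      match u
  11  $ <G> p <S>    p $        expand <S> → <G>
  12  $ <G> p <G>    p $        expand <G> → λ
Stack after step 12: $ <G> p (top = p).

p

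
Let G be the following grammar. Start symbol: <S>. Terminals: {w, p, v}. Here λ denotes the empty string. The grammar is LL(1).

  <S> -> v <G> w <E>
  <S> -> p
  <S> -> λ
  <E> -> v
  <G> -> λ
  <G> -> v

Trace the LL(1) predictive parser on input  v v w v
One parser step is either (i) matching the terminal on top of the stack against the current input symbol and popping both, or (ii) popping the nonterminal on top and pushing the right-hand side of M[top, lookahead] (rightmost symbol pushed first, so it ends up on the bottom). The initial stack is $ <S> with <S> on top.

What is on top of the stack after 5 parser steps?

     Stack          Input      Action
  1  $ <S>          v v w v $  expand <S> -> v <G> w <E>
  2  $ <E> w <G> v  v v w v $  match v
  3  $ <E> w <G>    v w v $    expand <G> -> v
  4  $ <E> w v      v w v $    match v
  5  $ <E> w        w v $      match w
Stack after step 5: $ <E> (top = <E>).

<E>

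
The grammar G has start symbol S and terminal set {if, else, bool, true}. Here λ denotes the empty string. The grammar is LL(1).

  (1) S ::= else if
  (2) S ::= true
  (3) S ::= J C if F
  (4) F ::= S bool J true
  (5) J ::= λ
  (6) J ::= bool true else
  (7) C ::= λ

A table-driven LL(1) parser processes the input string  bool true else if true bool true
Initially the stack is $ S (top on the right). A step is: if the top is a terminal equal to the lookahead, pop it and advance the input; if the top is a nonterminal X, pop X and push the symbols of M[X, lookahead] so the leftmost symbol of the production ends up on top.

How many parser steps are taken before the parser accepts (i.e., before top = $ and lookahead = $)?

step 1: stack=$ S  input=bool true else if true bool true $  — expand S ::= J C if F
step 2: stack=$ F if C J  input=bool true else if true bool true $  — expand J ::= bool true else
step 3: stack=$ F if C else true bool  input=bool true else if true bool true $  — match bool
step 4: stack=$ F if C else true  input=true else if true bool true $  — match true
step 5: stack=$ F if C else  input=else if true bool true $  — match else
step 6: stack=$ F if C  input=if true bool true $  — expand C ::= λ
step 7: stack=$ F if  input=if true bool true $  — match if
step 8: stack=$ F  input=true bool true $  — expand F ::= S bool J true
step 9: stack=$ true J bool S  input=true bool true $  — expand S ::= true
step 10: stack=$ true J bool true  input=true bool true $  — match true
step 11: stack=$ true J bool  input=bool true $  — match bool
step 12: stack=$ true J  input=true $  — expand J ::= λ
step 13: stack=$ true  input=true $  — match true
Accept reached after 13 steps.

13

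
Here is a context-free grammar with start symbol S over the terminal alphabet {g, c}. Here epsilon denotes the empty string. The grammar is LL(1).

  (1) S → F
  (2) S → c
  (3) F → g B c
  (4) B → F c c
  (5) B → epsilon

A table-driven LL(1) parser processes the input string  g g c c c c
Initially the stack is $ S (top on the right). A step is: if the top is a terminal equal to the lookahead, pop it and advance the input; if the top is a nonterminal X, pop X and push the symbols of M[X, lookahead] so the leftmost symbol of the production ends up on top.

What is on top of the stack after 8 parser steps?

c

     Stack          Input          Action
  1  $ S            g g c c c c $  expand S → F
  2  $ F            g g c c c c $  expand F → g B c
  3  $ c B g        g g c c c c $  match g
  4  $ c B          g c c c c $    expand B → F c c
  5  $ c c c F      g c c c c $    expand F → g B c
  6  $ c c c c B g  g c c c c $    match g
  7  $ c c c c B    c c c c $      expand B → epsilon
  8  $ c c c c      c c c c $      match c
Stack after step 8: $ c c c (top = c).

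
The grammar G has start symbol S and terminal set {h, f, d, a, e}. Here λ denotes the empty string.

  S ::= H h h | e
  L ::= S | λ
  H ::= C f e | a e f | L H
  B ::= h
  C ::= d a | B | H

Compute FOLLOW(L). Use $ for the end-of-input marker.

{a, d, e, h}

FIRST(B): from B::=h we get {h}. So FIRST(B) = {h}.
FIRST(S): from S::=H h h we get {a, d, e, h}; from S::=e we get {e}. So FIRST(S) = {a, d, e, h}.
FIRST(L): from L::=S we get {a, d, e, h}; from L::=λ we get {λ}. So FIRST(L) = {λ, a, d, e, h}.
FIRST(H): from H::=C f e we get {a, d, e, h}; from H::=a e f we get {a}; from H::=L H we get {a, d, e, h}. So FIRST(H) = {a, d, e, h}.
FIRST(C): from C::=d a we get {d}; from C::=B we get {h}; from C::=H we get {a, d, e, h}. So FIRST(C) = {a, d, e, h}.
FOLLOW(S) includes $ since S is the start symbol.
FOLLOW(L): in H::=L H, L is followed by H with FIRST {a, d, e, h}. Thus FOLLOW(L) = {a, d, e, h}.
FOLLOW(S): in L::=S, the suffix after S is empty, so FOLLOW(S) ⊇ FOLLOW(L) = {a, d, e, h}. Thus FOLLOW(S) = {$, a, d, e, h}.
FOLLOW(C): in H::=C f e, C is followed by f e with FIRST {f}. Thus FOLLOW(C) = {f}.
FOLLOW(H): in S::=H h h, H is followed by h h with FIRST {h}; in H::=L H, the suffix after H is empty (adds nothing new); in C::=H, the suffix after H is empty, so FOLLOW(H) ⊇ FOLLOW(C) = {f}. Thus FOLLOW(H) = {f, h}.
FOLLOW(B): in C::=B, the suffix after B is empty, so FOLLOW(B) ⊇ FOLLOW(C) = {f}. Thus FOLLOW(B) = {f}.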